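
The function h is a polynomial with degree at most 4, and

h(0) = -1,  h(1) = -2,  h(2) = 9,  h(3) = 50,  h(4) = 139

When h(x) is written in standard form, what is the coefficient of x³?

3

First differences: -1, 11, 41, 89. Second differences: 12, 30, 48. Third differences: 18, 18.
Level-3 differences are constant, so h has degree 3.
Fitting a degree-3 polynomial gives h(x) = 3x³ - 3x² - x - 1.
The coefficient of x³ is 3.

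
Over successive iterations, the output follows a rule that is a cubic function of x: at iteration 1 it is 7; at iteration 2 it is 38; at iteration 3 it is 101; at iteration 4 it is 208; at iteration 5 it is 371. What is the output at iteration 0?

Write the value at x as g(x).
First differences: 31, 63, 107, 163. Second differences: 32, 44, 56. Third differences: 12, 12.
Level-3 differences are constant, so g has degree 3.
Fitting a degree-3 polynomial gives g(x) = 2x³ + 4x² + 5x - 4.
Then g(0) = -4.

-4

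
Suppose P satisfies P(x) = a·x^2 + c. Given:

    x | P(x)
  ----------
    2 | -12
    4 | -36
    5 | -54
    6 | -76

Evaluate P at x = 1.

-6

From P(2) = -12 and P(4) = -36: 4a + c = -12 and 16a + c = -36.
Subtracting: 12a = -24, so a = -2; then c = -12 − (-2)·4 = -4.
So P(x) = -2x² − 4, and P(1) = -6.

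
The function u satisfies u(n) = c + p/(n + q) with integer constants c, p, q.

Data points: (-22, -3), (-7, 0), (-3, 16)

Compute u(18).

-5

(u(n) − c)(n + q) = p for each data point; the three points give a linear system in c and q, then p follows.
Solving: c = -4, q = 2, p = -20, so u(n) = -4 − 20/(n + 2).
Then u(18) = -4 − 20/20 = -5.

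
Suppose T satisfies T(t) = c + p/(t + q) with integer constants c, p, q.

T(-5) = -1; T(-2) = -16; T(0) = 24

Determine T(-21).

(T(t) − c)(t + q) = p for each data point; the three points give a linear system in c and q, then p follows.
Solving: c = 4, q = 1, p = 20, so T(t) = 4 + 20/(t + 1).
Then T(-21) = 4 + 20/(-20) = 3.

3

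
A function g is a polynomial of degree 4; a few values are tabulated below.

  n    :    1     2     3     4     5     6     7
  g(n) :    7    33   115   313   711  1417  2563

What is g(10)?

10321

Write g(n) = an^4 + bn³ + cn² + dn + e; the 7 given values yield a linear system in the 5 coefficients.
Solving, g(n) = n^4 + 3n² + 2n + 1.
Then g(10) = 10321.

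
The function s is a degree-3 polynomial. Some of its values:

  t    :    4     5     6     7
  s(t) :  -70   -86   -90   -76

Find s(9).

30

Write s(t) = at³ + bt² + ct + d; the 4 given values yield a linear system in the 4 coefficients.
Solving, s(t) = t³ - 9t² + 4t - 6.
Then s(9) = 30.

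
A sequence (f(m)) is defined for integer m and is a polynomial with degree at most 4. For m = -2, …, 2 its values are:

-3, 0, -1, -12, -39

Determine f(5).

-276

First differences: 3, -1, -11, -27. Second differences: -4, -10, -16. Third differences: -6, -6.
Level-3 differences are constant, so f has degree 3.
Fitting a degree-3 polynomial gives f(m) = -m³ - 5m² - 5m - 1.
Then f(5) = -276.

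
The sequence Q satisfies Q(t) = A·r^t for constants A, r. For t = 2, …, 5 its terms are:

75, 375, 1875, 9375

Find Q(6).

46875

Consecutive ratio: 375/75 = 5, and 1875/375 = 5, so r = 5.
Then A·5^2 = 75 gives A = 3, and Q(t) = 3·5^t.
Q(6) = 3·5^6 = 46875.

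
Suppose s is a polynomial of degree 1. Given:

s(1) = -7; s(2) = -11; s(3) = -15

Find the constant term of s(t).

-3

Write s(t) = at + b; the 3 given values yield a linear system in the 2 coefficients.
Solving, s(t) = -4t - 3.
The constant term is s(0) = -3.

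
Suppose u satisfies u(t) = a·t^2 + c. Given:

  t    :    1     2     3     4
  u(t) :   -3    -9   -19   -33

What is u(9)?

-163

From u(1) = -3 and u(2) = -9: 1a + c = -3 and 4a + c = -9.
Subtracting: 3a = -6, so a = -2; then c = -3 − (-2)·1 = -1.
So u(t) = -2t² − 1, and u(9) = -163.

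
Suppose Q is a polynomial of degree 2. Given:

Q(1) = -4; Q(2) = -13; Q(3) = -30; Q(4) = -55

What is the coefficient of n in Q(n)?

First differences: -9, -17, -25. Second differences: -8, -8.
Level-2 differences are constant, so Q has degree 2.
Fitting a degree-2 polynomial gives Q(n) = -4n² + 3n - 3.
The coefficient of n is 3.

3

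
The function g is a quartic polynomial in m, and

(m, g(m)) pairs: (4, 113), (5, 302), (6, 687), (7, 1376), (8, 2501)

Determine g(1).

Write g(m) = am^4 + bm³ + cm² + dm + e; the 5 given values yield a linear system in the 5 coefficients.
Solving, g(m) = m^4 - 4m³ + 7m² + m - 3.
Then g(1) = 2.

2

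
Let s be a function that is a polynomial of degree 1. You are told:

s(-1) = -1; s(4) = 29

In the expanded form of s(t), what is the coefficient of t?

Write s(t) = at + b; the 2 given values yield a linear system in the 2 coefficients.
Solving, s(t) = 6t + 5.
The coefficient of t is 6.

6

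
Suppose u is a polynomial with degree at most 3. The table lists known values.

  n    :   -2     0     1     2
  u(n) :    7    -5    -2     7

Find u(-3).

Write u(n) = an³ + bn² + cn + d; the 4 given values yield a linear system in the 4 coefficients.
Solving, the leading coefficient vanishes, and u(n) = 3n² - 5.
Then u(-3) = 22.

22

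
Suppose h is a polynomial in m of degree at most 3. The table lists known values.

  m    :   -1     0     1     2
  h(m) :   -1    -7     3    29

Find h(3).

71

First differences: -6, 10, 26. Second differences: 16, 16.
Level-2 differences are constant, so h has degree 2.
Extending the table by one column gives the next first difference 42, so h(3) = 29 + 42 = 71.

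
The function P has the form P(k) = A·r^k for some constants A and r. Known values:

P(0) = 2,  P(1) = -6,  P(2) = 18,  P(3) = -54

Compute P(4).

162

Consecutive ratio: -6/2 = -3, and 18/(-6) = -3, so r = -3.
Then A·(-3)^0 = 2 gives A = 2, and P(k) = 2·(-3)^k.
P(4) = 2·(-3)^4 = 162.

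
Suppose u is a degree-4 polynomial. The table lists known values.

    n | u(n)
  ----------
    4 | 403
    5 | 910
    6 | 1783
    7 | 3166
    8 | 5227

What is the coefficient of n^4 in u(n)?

Write u(n) = an^4 + bn³ + cn² + dn + e; the 5 given values yield a linear system in the 5 coefficients.
Solving, u(n) = n^4 + 2n³ + 2n² - 2n - 5.
The coefficient of n^4 is 1.

1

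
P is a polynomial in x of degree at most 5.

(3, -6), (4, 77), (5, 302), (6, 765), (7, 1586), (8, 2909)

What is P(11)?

11690

First differences: 83, 225, 463, 821, 1323. Second differences: 142, 238, 358, 502. Third differences: 96, 120, 144. Fourth differences: 24, 24.
Level-4 differences are constant, so P has degree 4.
Fitting a degree-4 polynomial gives P(x) = x^4 - 2x³ - 2x² - 4x - 3.
Then P(11) = 11690.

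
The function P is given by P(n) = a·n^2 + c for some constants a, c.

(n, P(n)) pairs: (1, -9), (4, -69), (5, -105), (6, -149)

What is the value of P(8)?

From P(1) = -9 and P(4) = -69: 1a + c = -9 and 16a + c = -69.
Subtracting: 15a = -60, so a = -4; then c = -9 − (-4)·1 = -5.
So P(n) = -4n² − 5, and P(8) = -261.

-261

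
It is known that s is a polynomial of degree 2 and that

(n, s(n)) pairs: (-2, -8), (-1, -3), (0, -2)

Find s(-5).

Write s(n) = an² + bn + c; the 3 given values yield a linear system in the 3 coefficients.
Solving, s(n) = -2n² - n - 2.
Then s(-5) = -47.

-47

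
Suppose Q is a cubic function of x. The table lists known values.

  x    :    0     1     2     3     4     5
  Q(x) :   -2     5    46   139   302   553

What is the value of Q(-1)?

7

First differences: 7, 41, 93, 163, 251. Second differences: 34, 52, 70, 88. Third differences: 18, 18, 18.
Level-3 differences are constant, so Q has degree 3.
Fitting a degree-3 polynomial gives Q(x) = 3x³ + 8x² - 4x - 2.
Then Q(-1) = 7.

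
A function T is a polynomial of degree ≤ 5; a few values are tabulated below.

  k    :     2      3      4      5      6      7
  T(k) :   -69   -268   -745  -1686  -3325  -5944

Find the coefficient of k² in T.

Write T(k) = ak^5 + bk^4 + ck³ + dk² + ek + p; the 6 given values yield a linear system in the 6 coefficients.
Solving, the leading coefficient vanishes, and T(k) = -2k^4 - 3k³ - 2k² - 2k - 1.
The coefficient of k² is -2.

-2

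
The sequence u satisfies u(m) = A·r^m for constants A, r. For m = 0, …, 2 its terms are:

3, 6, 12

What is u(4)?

48

Consecutive ratio: 6/3 = 2, and 12/6 = 2, so r = 2.
Then A·2^0 = 3 gives A = 3, and u(m) = 3·2^m.
u(4) = 3·2^4 = 48.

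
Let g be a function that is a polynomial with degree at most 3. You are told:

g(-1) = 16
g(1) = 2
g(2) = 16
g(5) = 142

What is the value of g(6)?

Write g(n) = an³ + bn² + cn + d; the 4 given values yield a linear system in the 4 coefficients.
Solving, the leading coefficient vanishes, and g(n) = 7n² - 7n + 2.
Then g(6) = 212.

212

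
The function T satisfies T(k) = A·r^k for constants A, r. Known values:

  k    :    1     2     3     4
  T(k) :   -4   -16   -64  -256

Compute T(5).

-1024

Consecutive ratio: -16/(-4) = 4, and -64/(-16) = 4, so r = 4.
Then A·4^1 = -4 gives A = -1, and T(k) = -1·4^k.
T(5) = -1·4^5 = -1024.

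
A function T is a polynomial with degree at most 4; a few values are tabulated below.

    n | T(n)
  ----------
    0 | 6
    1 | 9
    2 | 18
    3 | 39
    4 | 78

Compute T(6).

First differences: 3, 9, 21, 39. Second differences: 6, 12, 18. Third differences: 6, 6.
Level-3 differences are constant, so T has degree 3.
Fitting a degree-3 polynomial gives T(n) = n³ + 2n + 6.
Then T(6) = 234.

234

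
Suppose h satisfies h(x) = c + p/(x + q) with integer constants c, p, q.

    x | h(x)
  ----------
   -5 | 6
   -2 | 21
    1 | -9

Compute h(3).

-4

(h(x) − c)(x + q) = p for each data point; the three points give a linear system in c and q, then p follows.
Solving: c = 1, q = 1, p = -20, so h(x) = 1 − 20/(x + 1).
Then h(3) = 1 − 20/4 = -4.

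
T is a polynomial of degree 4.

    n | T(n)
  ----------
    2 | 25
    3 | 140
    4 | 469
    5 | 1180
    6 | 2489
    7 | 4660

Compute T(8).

First differences: 115, 329, 711, 1309, 2171. Second differences: 214, 382, 598, 862. Third differences: 168, 216, 264. Fourth differences: 48, 48.
Level-4 differences are constant, so T has degree 4.
Fitting a degree-4 polynomial gives T(n) = 2n^4 - 3n² + 5.
Then T(8) = 8005.

8005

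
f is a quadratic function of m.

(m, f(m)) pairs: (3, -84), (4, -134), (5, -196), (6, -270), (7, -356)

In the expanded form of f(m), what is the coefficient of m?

Write f(m) = am² + bm + c; the 5 given values yield a linear system in the 3 coefficients.
Solving, f(m) = -6m² - 8m - 6.
The coefficient of m is -8.

-8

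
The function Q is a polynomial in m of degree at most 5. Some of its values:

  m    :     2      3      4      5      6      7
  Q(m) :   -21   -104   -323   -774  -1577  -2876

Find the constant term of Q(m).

First differences: -83, -219, -451, -803, -1299. Second differences: -136, -232, -352, -496. Third differences: -96, -120, -144. Fourth differences: -24, -24.
Level-4 differences are constant, so Q has degree 4.
Fitting a degree-4 polynomial gives Q(m) = -m^4 - 2m³ + 5m² - 5m + 1.
The constant term is Q(0) = 1.

1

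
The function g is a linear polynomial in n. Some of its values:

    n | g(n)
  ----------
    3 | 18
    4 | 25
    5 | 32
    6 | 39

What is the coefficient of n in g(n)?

7

First differences: 7, 7, 7.
Level-1 differences are constant, so g has degree 1.
Fitting a degree-1 polynomial gives g(n) = 7n - 3.
The coefficient of n is 7.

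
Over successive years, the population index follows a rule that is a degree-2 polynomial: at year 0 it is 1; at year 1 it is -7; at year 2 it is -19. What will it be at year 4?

Write the value at x as T(x).
Write T(x) = ax² + bx + c; the 3 given values yield a linear system in the 3 coefficients.
Solving, T(x) = -2x² - 6x + 1.
Then T(4) = -55.

-55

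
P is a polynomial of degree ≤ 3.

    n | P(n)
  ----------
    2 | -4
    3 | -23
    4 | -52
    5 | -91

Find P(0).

Write P(n) = an³ + bn² + cn + d; the 4 given values yield a linear system in the 4 coefficients.
Solving, the leading coefficient vanishes, and P(n) = -5n² + 6n + 4.
Then P(0) = 4.

4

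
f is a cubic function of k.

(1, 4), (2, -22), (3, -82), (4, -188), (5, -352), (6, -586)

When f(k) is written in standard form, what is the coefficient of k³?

-2

First differences: -26, -60, -106, -164, -234. Second differences: -34, -46, -58, -70. Third differences: -12, -12, -12.
Level-3 differences are constant, so f has degree 3.
Fitting a degree-3 polynomial gives f(k) = -2k³ - 5k² + 3k + 8.
The coefficient of k³ is -2.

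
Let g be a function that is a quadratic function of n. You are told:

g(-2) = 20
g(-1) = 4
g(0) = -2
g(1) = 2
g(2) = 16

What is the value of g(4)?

74

First differences: -16, -6, 4, 14. Second differences: 10, 10, 10.
Level-2 differences are constant, so g has degree 2.
Fitting a degree-2 polynomial gives g(n) = 5n² - n - 2.
Then g(4) = 74.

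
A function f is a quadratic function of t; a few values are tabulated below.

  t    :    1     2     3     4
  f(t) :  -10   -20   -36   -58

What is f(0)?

Write f(t) = at² + bt + c; the 4 given values yield a linear system in the 3 coefficients.
Solving, f(t) = -3t² - t - 6.
Then f(0) = -6.

-6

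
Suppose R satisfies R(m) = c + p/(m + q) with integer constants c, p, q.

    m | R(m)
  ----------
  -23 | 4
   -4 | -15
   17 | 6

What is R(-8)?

(R(m) − c)(m + q) = p for each data point; the three points give a linear system in c and q, then p follows.
Solving: c = 5, q = 3, p = 20, so R(m) = 5 + 20/(m + 3).
Then R(-8) = 5 + 20/(-5) = 1.

1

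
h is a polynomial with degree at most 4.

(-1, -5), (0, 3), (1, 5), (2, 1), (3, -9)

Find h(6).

Write h(m) = am^4 + bm³ + cm² + dm + e; the 5 given values yield a linear system in the 5 coefficients.
Solving, the top 2 coefficients vanish, and h(m) = -3m² + 5m + 3.
Then h(6) = -75.

-75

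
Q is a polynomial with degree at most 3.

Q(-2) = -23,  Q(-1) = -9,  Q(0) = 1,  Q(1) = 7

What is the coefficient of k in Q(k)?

Write Q(k) = ak³ + bk² + ck + d; the 4 given values yield a linear system in the 4 coefficients.
Solving, the leading coefficient vanishes, and Q(k) = -2k² + 8k + 1.
The coefficient of k is 8.

8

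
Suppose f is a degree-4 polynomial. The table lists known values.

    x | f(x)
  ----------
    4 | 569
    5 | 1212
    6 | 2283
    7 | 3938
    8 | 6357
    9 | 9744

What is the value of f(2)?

63

First differences: 643, 1071, 1655, 2419, 3387. Second differences: 428, 584, 764, 968. Third differences: 156, 180, 204. Fourth differences: 24, 24.
Level-4 differences are constant, so f has degree 4.
Fitting a degree-4 polynomial gives f(x) = x^4 + 4x³ + 3x² + 3x - 3.
Then f(2) = 63.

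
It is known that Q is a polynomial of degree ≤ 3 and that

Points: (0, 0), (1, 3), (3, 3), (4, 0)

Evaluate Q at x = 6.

Write Q(x) = ax³ + bx² + cx + d; the 4 given values yield a linear system in the 4 coefficients.
Solving, the leading coefficient vanishes, and Q(x) = -x² + 4x.
Then Q(6) = -12.

-12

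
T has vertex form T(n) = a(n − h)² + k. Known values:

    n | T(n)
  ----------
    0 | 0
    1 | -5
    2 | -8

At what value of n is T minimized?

First differences -5, -3; second difference 2 = 2a, so a = 1.
Expanding, the n-coefficient is −2ah = -2h; matching it to the data gives h = 3, and then k = -9.
So T(n) = 1(n − 3)² − 9.
Hence h = 3.

3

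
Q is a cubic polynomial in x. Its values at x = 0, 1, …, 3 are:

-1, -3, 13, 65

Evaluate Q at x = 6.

617

Write Q(x) = ax³ + bx² + cx + d; the 4 given values yield a linear system in the 4 coefficients.
Solving, Q(x) = 3x³ - 5x - 1.
Then Q(6) = 617.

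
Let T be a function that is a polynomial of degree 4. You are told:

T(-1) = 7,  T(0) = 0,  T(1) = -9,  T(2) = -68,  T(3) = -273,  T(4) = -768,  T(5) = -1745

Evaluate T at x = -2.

12

Write T(x) = ax^4 + bx³ + cx² + dx + e; the 7 given values yield a linear system in the 5 coefficients.
Solving, T(x) = -2x^4 - 4x³ + x² - 4x.
Then T(-2) = 12.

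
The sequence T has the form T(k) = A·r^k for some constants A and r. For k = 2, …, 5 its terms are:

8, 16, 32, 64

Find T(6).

Consecutive ratio: 16/8 = 2, and 32/16 = 2, so r = 2.
Then A·2^2 = 8 gives A = 2, and T(k) = 2·2^k.
T(6) = 2·2^6 = 128.

128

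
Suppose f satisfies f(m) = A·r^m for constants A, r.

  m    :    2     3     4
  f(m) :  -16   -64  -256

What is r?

4

Consecutive ratio: -64/(-16) = 4, and -256/(-64) = 4, so r = 4.
Then A·4^2 = -16 gives A = -1, and f(m) = -1·4^m.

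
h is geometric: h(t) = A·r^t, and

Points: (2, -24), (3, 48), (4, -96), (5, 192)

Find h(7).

Consecutive ratio: 48/(-24) = -2, and -96/48 = -2, so r = -2.
Then A·(-2)^2 = -24 gives A = -6, and h(t) = -6·(-2)^t.
h(7) = -6·(-2)^7 = 768.

768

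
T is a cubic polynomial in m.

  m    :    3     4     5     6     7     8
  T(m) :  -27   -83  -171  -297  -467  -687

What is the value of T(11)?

First differences: -56, -88, -126, -170, -220. Second differences: -32, -38, -44, -50. Third differences: -6, -6, -6.
Level-3 differences are constant, so T has degree 3.
Fitting a degree-3 polynomial gives T(m) = -m³ - 4m² + 9m + 9.
Then T(11) = -1707.

-1707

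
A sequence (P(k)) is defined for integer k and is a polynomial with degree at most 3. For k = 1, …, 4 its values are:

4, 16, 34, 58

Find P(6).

First differences: 12, 18, 24. Second differences: 6, 6.
Level-2 differences are constant, so P has degree 2.
Fitting a degree-2 polynomial gives P(k) = 3k² + 3k - 2.
Then P(6) = 124.

124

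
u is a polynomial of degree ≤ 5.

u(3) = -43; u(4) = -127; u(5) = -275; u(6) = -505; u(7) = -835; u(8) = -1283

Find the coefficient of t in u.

-1

Write u(t) = at^5 + bt^4 + ct³ + dt² + et + p; the 6 given values yield a linear system in the 6 coefficients.
Solving, the top 2 coefficients vanish, and u(t) = -3t³ + 4t² - t + 5.
The coefficient of t is -1.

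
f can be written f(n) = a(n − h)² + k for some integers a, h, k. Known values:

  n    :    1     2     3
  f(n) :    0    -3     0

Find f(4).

9

First differences -3, 3; second difference 6 = 2a, so a = 3.
Expanding, the n-coefficient is −2ah = -6h; matching it to the data gives h = 2, and then k = -3.
So f(n) = 3(n − 2)² − 3.
f(4) = 3·2² − 3 = 9.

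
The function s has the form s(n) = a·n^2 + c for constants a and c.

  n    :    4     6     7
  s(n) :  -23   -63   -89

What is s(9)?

From s(4) = -23 and s(6) = -63: 16a + c = -23 and 36a + c = -63.
Subtracting: 20a = -40, so a = -2; then c = -23 − (-2)·16 = 9.
So s(n) = -2n² + 9, and s(9) = -153.

-153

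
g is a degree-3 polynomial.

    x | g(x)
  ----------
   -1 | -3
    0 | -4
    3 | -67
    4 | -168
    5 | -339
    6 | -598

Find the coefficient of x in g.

Write g(x) = ax³ + bx² + cx + d; the 6 given values yield a linear system in the 4 coefficients.
Solving, g(x) = -3x³ + x² + 3x - 4.
The coefficient of x is 3.

3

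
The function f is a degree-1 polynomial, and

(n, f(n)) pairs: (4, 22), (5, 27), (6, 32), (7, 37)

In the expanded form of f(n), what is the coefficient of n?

First differences: 5, 5, 5.
Level-1 differences are constant, so f has degree 1.
Fitting a degree-1 polynomial gives f(n) = 5n + 2.
The coefficient of n is 5.

5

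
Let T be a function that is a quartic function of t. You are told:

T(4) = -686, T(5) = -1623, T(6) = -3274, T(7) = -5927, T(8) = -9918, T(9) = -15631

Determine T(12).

-47662

First differences: -937, -1651, -2653, -3991, -5713. Second differences: -714, -1002, -1338, -1722. Third differences: -288, -336, -384. Fourth differences: -48, -48.
Level-4 differences are constant, so T has degree 4.
Fitting a degree-4 polynomial gives T(t) = -2t^4 - 4t³ + 5t² + 2.
Then T(12) = -47662.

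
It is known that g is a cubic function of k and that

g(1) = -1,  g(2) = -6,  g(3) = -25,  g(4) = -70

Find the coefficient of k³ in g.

Write g(k) = ak³ + bk² + ck + d; the 4 given values yield a linear system in the 4 coefficients.
Solving, g(k) = -2k³ + 5k² - 6k + 2.
The coefficient of k³ is -2.

-2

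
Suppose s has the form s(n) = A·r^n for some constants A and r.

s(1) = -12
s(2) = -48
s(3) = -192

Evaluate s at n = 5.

-3072

Consecutive ratio: -48/(-12) = 4, and -192/(-48) = 4, so r = 4.
Then A·4^1 = -12 gives A = -3, and s(n) = -3·4^n.
s(5) = -3·4^5 = -3072.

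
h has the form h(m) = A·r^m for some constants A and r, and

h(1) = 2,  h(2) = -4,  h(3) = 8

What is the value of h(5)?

32

Consecutive ratio: -4/2 = -2, and 8/(-4) = -2, so r = -2.
Then A·(-2)^1 = 2 gives A = -1, and h(m) = -1·(-2)^m.
h(5) = -1·(-2)^5 = 32.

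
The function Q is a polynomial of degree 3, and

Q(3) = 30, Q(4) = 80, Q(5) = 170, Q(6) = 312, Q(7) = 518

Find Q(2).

8

Write Q(t) = at³ + bt² + ct + d; the 5 given values yield a linear system in the 4 coefficients.
Solving, Q(t) = 2t³ - 4t² + 4t.
Then Q(2) = 8.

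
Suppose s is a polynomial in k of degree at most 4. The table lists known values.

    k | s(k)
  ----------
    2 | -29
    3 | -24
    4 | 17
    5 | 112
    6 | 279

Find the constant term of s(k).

Write s(k) = ak^4 + bk³ + ck² + dk + e; the 5 given values yield a linear system in the 5 coefficients.
Solving, the leading coefficient vanishes, and s(k) = 3k³ - 9k² - 7k - 3.
The constant term is s(0) = -3.

-3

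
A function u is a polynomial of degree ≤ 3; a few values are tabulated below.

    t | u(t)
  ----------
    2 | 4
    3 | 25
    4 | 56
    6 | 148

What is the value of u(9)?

361

Write u(t) = at³ + bt² + ct + d; the 4 given values yield a linear system in the 4 coefficients.
Solving, the leading coefficient vanishes, and u(t) = 5t² - 4t - 8.
Then u(9) = 361.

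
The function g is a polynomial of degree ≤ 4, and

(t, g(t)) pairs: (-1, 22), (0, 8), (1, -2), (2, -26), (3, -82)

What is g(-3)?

First differences: -14, -10, -24, -56. Second differences: 4, -14, -32. Third differences: -18, -18.
Level-3 differences are constant, so g has degree 3.
Fitting a degree-3 polynomial gives g(t) = -3t³ + 2t² - 9t + 8.
Then g(-3) = 134.

134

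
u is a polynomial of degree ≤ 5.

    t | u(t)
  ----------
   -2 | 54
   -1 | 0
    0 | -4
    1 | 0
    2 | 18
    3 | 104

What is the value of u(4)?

Write u(t) = at^5 + bt^4 + ct³ + dt² + et + p; the 6 given values yield a linear system in the 6 coefficients.
Solving, the leading coefficient vanishes, and u(t) = 2t^4 - 3t³ + 2t² + 3t - 4.
Then u(4) = 360.

360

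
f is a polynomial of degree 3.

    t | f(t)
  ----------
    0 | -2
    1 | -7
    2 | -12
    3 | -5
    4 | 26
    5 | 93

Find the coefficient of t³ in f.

First differences: -5, -5, 7, 31, 67. Second differences: 0, 12, 24, 36. Third differences: 12, 12, 12.
Level-3 differences are constant, so f has degree 3.
Fitting a degree-3 polynomial gives f(t) = 2t³ - 6t² - t - 2.
The coefficient of t³ is 2.

2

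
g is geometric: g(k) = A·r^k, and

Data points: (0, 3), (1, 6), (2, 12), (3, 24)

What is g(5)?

96

Consecutive ratio: 6/3 = 2, and 12/6 = 2, so r = 2.
Then A·2^0 = 3 gives A = 3, and g(k) = 3·2^k.
g(5) = 3·2^5 = 96.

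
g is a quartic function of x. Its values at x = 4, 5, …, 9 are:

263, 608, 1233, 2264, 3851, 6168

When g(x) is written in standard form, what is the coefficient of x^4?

First differences: 345, 625, 1031, 1587, 2317. Second differences: 280, 406, 556, 730. Third differences: 126, 150, 174. Fourth differences: 24, 24.
Level-4 differences are constant, so g has degree 4.
Fitting a degree-4 polynomial gives g(x) = x^4 - x³ + 4x² + x + 3.
The coefficient of x^4 is 1.

1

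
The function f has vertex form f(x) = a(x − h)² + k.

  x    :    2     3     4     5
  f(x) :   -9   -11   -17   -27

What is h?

First differences -2, -6, -10; second difference -4 = 2a, so a = -2.
Expanding, the x-coefficient is −2ah = 4h; matching it to the data gives h = 2, and then k = -9.
So f(x) = -2(x − 2)² − 9.
Hence h = 2.

2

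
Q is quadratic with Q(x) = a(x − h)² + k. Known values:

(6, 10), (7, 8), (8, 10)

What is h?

7

First differences -2, 2; second difference 4 = 2a, so a = 2.
Expanding, the x-coefficient is −2ah = -4h; matching it to the data gives h = 7, and then k = 8.
So Q(x) = 2(x − 7)² + 8.
Hence h = 7.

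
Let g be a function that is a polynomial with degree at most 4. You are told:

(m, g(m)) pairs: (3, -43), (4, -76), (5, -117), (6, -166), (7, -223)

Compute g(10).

Write g(m) = am^4 + bm³ + cm² + dm + e; the 5 given values yield a linear system in the 5 coefficients.
Solving, the top 2 coefficients vanish, and g(m) = -4m² - 5m + 8.
Then g(10) = -442.

-442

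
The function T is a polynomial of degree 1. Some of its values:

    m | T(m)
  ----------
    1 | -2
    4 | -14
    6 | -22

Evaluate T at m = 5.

-18

Write T(m) = am + b; the 3 given values yield a linear system in the 2 coefficients.
Solving, T(m) = -4m + 2.
Then T(5) = -18.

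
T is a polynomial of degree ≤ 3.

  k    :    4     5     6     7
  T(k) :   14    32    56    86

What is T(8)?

First differences: 18, 24, 30. Second differences: 6, 6.
Level-2 differences are constant, so T has degree 2.
Fitting a degree-2 polynomial gives T(k) = 3k² - 9k + 2.
Then T(8) = 122.

122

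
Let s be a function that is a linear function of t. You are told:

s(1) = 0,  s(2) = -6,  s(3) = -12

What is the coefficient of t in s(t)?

-6

Write s(t) = at + b; the 3 given values yield a linear system in the 2 coefficients.
Solving, s(t) = -6t + 6.
The coefficient of t is -6.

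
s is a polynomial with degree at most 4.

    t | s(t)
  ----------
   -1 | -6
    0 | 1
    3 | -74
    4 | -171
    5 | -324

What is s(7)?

Write s(t) = at^4 + bt³ + ct² + dt + e; the 5 given values yield a linear system in the 5 coefficients.
Solving, the leading coefficient vanishes, and s(t) = -2t³ - 4t² + 5t + 1.
Then s(7) = -846.

-846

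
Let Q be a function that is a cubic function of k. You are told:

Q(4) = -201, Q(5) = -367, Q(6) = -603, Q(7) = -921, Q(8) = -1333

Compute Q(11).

-3253

First differences: -166, -236, -318, -412. Second differences: -70, -82, -94. Third differences: -12, -12.
Level-3 differences are constant, so Q has degree 3.
Fitting a degree-3 polynomial gives Q(k) = -2k³ - 5k² + k + 3.
Then Q(11) = -3253.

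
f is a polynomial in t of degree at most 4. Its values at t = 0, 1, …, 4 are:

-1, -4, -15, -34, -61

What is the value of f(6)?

-139

First differences: -3, -11, -19, -27. Second differences: -8, -8, -8.
Level-2 differences are constant, so f has degree 2.
Fitting a degree-2 polynomial gives f(t) = -4t² + t - 1.
Then f(6) = -139.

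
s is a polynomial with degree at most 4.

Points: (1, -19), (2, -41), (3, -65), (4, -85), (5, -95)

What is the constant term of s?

-5

Write s(x) = ax^4 + bx³ + cx² + dx + e; the 5 given values yield a linear system in the 5 coefficients.
Solving, the leading coefficient vanishes, and s(x) = x³ - 7x² - 8x - 5.
The constant term is s(0) = -5.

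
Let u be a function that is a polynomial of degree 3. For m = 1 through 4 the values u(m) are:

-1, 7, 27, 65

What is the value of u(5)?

127

Write u(m) = am³ + bm² + cm + d; the 4 given values yield a linear system in the 4 coefficients.
Solving, u(m) = m³ + m - 3.
Then u(5) = 127.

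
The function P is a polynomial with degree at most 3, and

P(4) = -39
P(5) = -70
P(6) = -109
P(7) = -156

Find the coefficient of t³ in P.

0

First differences: -31, -39, -47. Second differences: -8, -8.
Level-2 differences are constant, so P has degree 2.
Fitting a degree-2 polynomial gives P(t) = -4t² + 5t + 5.
The coefficient of t³ is 0.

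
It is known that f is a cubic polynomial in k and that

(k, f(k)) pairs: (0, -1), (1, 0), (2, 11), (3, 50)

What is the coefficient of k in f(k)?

2

Write f(k) = ak³ + bk² + ck + d; the 4 given values yield a linear system in the 4 coefficients.
Solving, f(k) = 3k³ - 4k² + 2k - 1.
The coefficient of k is 2.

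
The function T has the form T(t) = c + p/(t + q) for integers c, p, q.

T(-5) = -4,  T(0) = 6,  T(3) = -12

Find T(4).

-10

(T(t) − c)(t + q) = p for each data point; the three points give a linear system in c and q, then p follows.
Solving: c = -6, q = -1, p = -12, so T(t) = -6 − 12/(t − 1).
Then T(4) = -6 − 12/3 = -10.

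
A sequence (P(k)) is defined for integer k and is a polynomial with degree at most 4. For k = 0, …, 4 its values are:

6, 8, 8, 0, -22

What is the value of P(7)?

First differences: 2, 0, -8, -22. Second differences: -2, -8, -14. Third differences: -6, -6.
Level-3 differences are constant, so P has degree 3.
Fitting a degree-3 polynomial gives P(k) = -k³ + 2k² + k + 6.
Then P(7) = -232.

-232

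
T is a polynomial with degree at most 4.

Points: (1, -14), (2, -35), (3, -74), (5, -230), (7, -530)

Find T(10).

-1355

Write T(n) = an^4 + bn³ + cn² + dn + e; the 5 given values yield a linear system in the 5 coefficients.
Solving, the leading coefficient vanishes, and T(n) = -n³ - 3n² - 5n - 5.
Then T(10) = -1355.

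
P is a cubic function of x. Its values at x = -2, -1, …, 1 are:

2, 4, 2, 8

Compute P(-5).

Write P(x) = ax³ + bx² + cx + d; the 4 given values yield a linear system in the 4 coefficients.
Solving, P(x) = 2x³ + 4x² + 2.
Then P(-5) = -148.

-148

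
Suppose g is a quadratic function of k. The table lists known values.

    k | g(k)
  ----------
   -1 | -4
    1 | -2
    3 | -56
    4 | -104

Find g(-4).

Write g(k) = ak² + bk + c; the 4 given values yield a linear system in the 3 coefficients.
Solving, g(k) = -7k² + k + 4.
Then g(-4) = -112.

-112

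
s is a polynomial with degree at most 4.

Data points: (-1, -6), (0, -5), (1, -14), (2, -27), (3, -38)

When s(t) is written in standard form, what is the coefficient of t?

Write s(t) = at^4 + bt³ + ct² + dt + e; the 5 given values yield a linear system in the 5 coefficients.
Solving, the leading coefficient vanishes, and s(t) = t³ - 5t² - 5t - 5.
The coefficient of t is -5.

-5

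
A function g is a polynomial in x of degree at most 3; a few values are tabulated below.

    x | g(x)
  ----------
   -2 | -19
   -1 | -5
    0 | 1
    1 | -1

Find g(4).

-55

First differences: 14, 6, -2. Second differences: -8, -8.
Level-2 differences are constant, so g has degree 2.
Fitting a degree-2 polynomial gives g(x) = -4x² + 2x + 1.
Then g(4) = -55.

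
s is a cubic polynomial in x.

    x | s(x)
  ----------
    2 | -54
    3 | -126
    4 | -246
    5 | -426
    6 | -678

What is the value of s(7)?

First differences: -72, -120, -180, -252. Second differences: -48, -60, -72. Third differences: -12, -12.
Level-3 differences are constant, so s has degree 3.
Fitting a degree-3 polynomial gives s(x) = -2x³ - 6x² - 4x - 6.
Then s(7) = -1014.

-1014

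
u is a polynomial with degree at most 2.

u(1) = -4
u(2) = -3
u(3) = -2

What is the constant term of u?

Write u(m) = am² + bm + c; the 3 given values yield a linear system in the 3 coefficients.
Solving, the leading coefficient vanishes, and u(m) = m - 5.
The constant term is u(0) = -5.

-5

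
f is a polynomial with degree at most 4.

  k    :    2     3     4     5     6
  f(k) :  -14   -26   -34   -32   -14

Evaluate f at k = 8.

First differences: -12, -8, 2, 18. Second differences: 4, 10, 16. Third differences: 6, 6.
Level-3 differences are constant, so f has degree 3.
Fitting a degree-3 polynomial gives f(k) = k³ - 7k² + 4k - 2.
Then f(8) = 94.

94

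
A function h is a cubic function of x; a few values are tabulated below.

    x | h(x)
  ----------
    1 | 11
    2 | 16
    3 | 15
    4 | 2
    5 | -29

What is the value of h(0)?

6

Write h(x) = ax³ + bx² + cx + d; the 5 given values yield a linear system in the 4 coefficients.
Solving, h(x) = -x³ + 3x² + 3x + 6.
Then h(0) = 6.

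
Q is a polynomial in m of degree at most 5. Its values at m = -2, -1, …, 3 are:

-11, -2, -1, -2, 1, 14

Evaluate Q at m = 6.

Write Q(m) = am^5 + bm^4 + cm³ + dm² + em + p; the 6 given values yield a linear system in the 6 coefficients.
Solving, the top 2 coefficients vanish, and Q(m) = m³ - m² - m - 1.
Then Q(6) = 173.

173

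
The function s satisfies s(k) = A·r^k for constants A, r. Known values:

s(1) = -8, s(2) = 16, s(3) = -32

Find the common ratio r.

-2

Consecutive ratio: 16/(-8) = -2, and -32/16 = -2, so r = -2.
Then A·(-2)^1 = -8 gives A = 4, and s(k) = 4·(-2)^k.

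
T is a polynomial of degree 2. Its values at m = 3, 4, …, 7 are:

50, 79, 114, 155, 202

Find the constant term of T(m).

-1

First differences: 29, 35, 41, 47. Second differences: 6, 6, 6.
Level-2 differences are constant, so T has degree 2.
Fitting a degree-2 polynomial gives T(m) = 3m² + 8m - 1.
The constant term is T(0) = -1.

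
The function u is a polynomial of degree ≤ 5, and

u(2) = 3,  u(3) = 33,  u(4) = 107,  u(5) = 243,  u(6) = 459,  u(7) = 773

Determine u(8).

Write u(m) = am^5 + bm^4 + cm³ + dm² + em + p; the 6 given values yield a linear system in the 6 coefficients.
Solving, the top 2 coefficients vanish, and u(m) = 3m³ - 5m² - 2m + 3.
Then u(8) = 1203.

1203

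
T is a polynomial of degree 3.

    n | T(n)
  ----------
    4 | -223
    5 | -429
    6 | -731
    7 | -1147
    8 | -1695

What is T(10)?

First differences: -206, -302, -416, -548. Second differences: -96, -114, -132. Third differences: -18, -18.
Level-3 differences are constant, so T has degree 3.
Fitting a degree-3 polynomial gives T(n) = -3n³ - 3n² + 4n + 1.
Then T(10) = -3259.

-3259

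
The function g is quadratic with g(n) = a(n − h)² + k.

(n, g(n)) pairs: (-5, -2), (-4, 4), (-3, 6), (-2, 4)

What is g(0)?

-12

First differences 6, 2, -2; second difference -4 = 2a, so a = -2.
Expanding, the n-coefficient is −2ah = 4h; matching it to the data gives h = -3, and then k = 6.
So g(n) = -2(n + 3)² + 6.
g(0) = -2·3² + 6 = -12.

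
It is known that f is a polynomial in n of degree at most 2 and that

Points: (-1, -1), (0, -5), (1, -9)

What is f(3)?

First differences: -4, -4.
Level-1 differences are constant, so f has degree 1.
Fitting a degree-1 polynomial gives f(n) = -4n - 5.
Then f(3) = -17.

-17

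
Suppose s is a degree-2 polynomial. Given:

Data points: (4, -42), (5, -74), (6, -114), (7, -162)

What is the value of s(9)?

First differences: -32, -40, -48. Second differences: -8, -8.
Level-2 differences are constant, so s has degree 2.
Fitting a degree-2 polynomial gives s(k) = -4k² + 4k + 6.
Then s(9) = -282.

-282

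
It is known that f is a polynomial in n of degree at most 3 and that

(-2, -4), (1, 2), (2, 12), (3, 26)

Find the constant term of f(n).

Write f(n) = an³ + bn² + cn + d; the 4 given values yield a linear system in the 4 coefficients.
Solving, the leading coefficient vanishes, and f(n) = 2n² + 4n - 4.
The constant term is f(0) = -4.

-4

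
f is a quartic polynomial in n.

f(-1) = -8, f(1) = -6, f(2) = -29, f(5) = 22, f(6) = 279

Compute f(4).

-63

Write f(n) = an^4 + bn³ + cn² + dn + e; the 5 given values yield a linear system in the 5 coefficients.
Solving, f(n) = n^4 - 4n³ - 5n² + 5n - 3.
Then f(4) = -63.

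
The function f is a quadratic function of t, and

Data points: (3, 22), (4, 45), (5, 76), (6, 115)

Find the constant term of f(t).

Write f(t) = at² + bt + c; the 4 given values yield a linear system in the 3 coefficients.
Solving, f(t) = 4t² - 5t + 1.
The constant term is f(0) = 1.

1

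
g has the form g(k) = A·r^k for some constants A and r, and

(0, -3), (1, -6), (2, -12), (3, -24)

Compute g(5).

-96

Consecutive ratio: -6/(-3) = 2, and -12/(-6) = 2, so r = 2.
Then A·2^0 = -3 gives A = -3, and g(k) = -3·2^k.
g(5) = -3·2^5 = -96.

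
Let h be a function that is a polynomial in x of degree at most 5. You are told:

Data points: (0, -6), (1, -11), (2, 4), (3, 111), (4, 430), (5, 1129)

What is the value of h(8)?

First differences: -5, 15, 107, 319, 699. Second differences: 20, 92, 212, 380. Third differences: 72, 120, 168. Fourth differences: 48, 48.
Level-4 differences are constant, so h has degree 4.
Fitting a degree-4 polynomial gives h(x) = 2x^4 - 4x² - 3x - 6.
Then h(8) = 7906.

7906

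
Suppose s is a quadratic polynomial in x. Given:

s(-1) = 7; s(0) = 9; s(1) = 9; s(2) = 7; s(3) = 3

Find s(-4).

-11

First differences: 2, 0, -2, -4. Second differences: -2, -2, -2.
Level-2 differences are constant, so s has degree 2.
Fitting a degree-2 polynomial gives s(x) = -x² + x + 9.
Then s(-4) = -11.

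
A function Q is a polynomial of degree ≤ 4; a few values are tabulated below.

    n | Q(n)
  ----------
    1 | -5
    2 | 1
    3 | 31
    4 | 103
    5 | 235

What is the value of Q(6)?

Write Q(n) = an^4 + bn³ + cn² + dn + e; the 5 given values yield a linear system in the 5 coefficients.
Solving, the leading coefficient vanishes, and Q(n) = 3n³ - 6n² + 3n - 5.
Then Q(6) = 445.

445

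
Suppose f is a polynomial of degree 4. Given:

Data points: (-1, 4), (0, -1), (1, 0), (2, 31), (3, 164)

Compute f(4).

519

Write f(x) = ax^4 + bx³ + cx² + dx + e; the 5 given values yield a linear system in the 5 coefficients.
Solving, f(x) = 2x^4 + x² - 2x - 1.
Then f(4) = 519.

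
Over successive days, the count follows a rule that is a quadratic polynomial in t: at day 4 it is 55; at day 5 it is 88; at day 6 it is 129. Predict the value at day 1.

4

Write the value at t as Q(t).
Write Q(t) = at² + bt + c; the 3 given values yield a linear system in the 3 coefficients.
Solving, Q(t) = 4t² - 3t + 3.
Then Q(1) = 4.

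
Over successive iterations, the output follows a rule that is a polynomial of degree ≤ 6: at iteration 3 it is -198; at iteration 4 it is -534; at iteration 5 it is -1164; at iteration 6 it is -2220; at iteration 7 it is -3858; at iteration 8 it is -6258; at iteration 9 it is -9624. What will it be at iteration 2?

-48

Write the value at t as s(t).
First differences: -336, -630, -1056, -1638, -2400, -3366. Second differences: -294, -426, -582, -762, -966. Third differences: -132, -156, -180, -204. Fourth differences: -24, -24, -24.
Level-4 differences are constant, so s has degree 4.
Fitting a degree-4 polynomial gives s(t) = -t^4 - 4t³ - 2t² + t + 6.
Then s(2) = -48.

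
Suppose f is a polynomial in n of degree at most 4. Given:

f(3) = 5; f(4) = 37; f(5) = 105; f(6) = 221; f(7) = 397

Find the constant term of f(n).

First differences: 32, 68, 116, 176. Second differences: 36, 48, 60. Third differences: 12, 12.
Level-3 differences are constant, so f has degree 3.
Fitting a degree-3 polynomial gives f(n) = 2n³ - 6n² + 5.
The constant term is f(0) = 5.

5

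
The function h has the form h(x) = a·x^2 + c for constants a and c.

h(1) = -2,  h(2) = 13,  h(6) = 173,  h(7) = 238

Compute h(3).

38

From h(1) = -2 and h(2) = 13: 1a + c = -2 and 4a + c = 13.
Subtracting: 3a = 15, so a = 5; then c = -2 − 5·1 = -7.
So h(x) = 5x² − 7, and h(3) = 38.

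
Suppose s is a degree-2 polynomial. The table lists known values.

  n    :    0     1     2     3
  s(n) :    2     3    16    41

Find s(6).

First differences: 1, 13, 25. Second differences: 12, 12.
Level-2 differences are constant, so s has degree 2.
Fitting a degree-2 polynomial gives s(n) = 6n² - 5n + 2.
Then s(6) = 188.

188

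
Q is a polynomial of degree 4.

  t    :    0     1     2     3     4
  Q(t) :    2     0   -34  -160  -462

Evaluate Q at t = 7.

-3624

Write Q(t) = at^4 + bt³ + ct² + dt + e; the 5 given values yield a linear system in the 5 coefficients.
Solving, Q(t) = -t^4 - 4t³ + 3t² + 2.
Then Q(7) = -3624.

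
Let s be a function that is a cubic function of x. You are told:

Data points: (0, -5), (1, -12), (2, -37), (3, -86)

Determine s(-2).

-21

Write s(x) = ax³ + bx² + cx + d; the 4 given values yield a linear system in the 4 coefficients.
Solving, s(x) = -x³ - 6x² - 5.
Then s(-2) = -21.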